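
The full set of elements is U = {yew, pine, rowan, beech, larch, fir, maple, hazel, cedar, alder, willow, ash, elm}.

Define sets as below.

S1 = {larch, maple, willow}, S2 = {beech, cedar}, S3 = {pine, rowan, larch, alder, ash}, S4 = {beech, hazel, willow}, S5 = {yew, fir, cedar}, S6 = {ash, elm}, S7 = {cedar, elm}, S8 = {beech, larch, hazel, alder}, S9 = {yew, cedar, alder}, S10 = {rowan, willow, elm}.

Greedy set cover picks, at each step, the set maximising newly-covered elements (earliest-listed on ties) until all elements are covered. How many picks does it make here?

5

Greedy: pick S3 (covers 5 new) → pick S4 (covers 3 new) → pick S5 (covers 3 new) → pick S1 (covers 1 new) → pick S6 (covers 1 new). Total picks: 5.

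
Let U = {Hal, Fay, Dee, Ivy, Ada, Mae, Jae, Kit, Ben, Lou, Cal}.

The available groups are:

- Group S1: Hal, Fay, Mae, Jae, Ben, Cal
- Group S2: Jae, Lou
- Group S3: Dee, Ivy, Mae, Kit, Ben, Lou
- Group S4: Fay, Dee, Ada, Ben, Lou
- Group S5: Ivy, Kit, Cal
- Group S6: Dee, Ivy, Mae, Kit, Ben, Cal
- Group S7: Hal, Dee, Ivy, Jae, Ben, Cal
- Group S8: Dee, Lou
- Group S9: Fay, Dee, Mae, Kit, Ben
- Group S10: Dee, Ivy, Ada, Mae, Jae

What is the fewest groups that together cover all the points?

S1, S3, and S4 cover everything between them: the union {Hal, Fay, Dee, Ivy, Ada, Mae, Jae, Kit, Ben, Lou, Cal} is all of U.
No 2 of the 10 groups cover everything (all 45 combinations miss at least one point), so 3 is optimal.

3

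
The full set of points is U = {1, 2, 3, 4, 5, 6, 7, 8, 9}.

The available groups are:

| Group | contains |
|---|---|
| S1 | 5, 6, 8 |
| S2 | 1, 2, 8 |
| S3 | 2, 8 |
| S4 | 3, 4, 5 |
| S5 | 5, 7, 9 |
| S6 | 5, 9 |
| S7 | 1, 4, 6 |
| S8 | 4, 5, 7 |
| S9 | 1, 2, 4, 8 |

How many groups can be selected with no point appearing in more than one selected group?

S3, S6, S7 are pairwise disjoint (S3={2,8}; S6={5,9}; S7={1,4,6}).
Every remaining group overlaps one of these, and no 4 of the listed groups are pairwise disjoint, so 3 is the maximum.

3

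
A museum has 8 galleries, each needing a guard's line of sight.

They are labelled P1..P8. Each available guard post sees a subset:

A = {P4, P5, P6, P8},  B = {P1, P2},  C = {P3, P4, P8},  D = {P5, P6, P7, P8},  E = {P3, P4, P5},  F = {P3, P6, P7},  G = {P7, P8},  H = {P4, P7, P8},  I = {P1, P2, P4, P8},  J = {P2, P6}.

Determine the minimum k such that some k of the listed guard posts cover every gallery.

B and D and E together: B ∪ D ∪ E = {P1, P2, P3, P4, P5, P6, P7, P8} — every gallery is covered.
No 2 of the 10 guard posts cover everything (all 45 combinations miss at least one gallery), so 3 is optimal.

3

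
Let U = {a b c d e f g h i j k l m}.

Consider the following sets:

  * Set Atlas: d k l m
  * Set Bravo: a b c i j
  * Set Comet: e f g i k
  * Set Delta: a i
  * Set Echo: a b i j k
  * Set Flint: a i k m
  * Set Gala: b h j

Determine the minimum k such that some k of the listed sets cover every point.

4

Atlas and Bravo and Comet and Gala together: Atlas ∪ Bravo ∪ Comet ∪ Gala = {a, b, c, d, e, f, g, h, i, j, k, l, m} — every point is covered.
No 3 of the 7 sets cover everything (all 35 combinations miss at least one point), so 4 is optimal.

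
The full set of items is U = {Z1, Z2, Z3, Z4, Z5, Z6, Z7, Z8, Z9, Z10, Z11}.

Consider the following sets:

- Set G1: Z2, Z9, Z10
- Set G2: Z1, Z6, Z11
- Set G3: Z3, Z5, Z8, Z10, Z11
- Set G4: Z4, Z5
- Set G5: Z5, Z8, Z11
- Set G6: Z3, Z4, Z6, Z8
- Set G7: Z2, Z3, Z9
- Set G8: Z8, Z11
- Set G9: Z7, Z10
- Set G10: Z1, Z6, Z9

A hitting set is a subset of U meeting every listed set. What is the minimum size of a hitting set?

H = {Z4, Z9, Z10, Z11} meets every set (each contains at least one member of H), and |H| = 4.
The sets G4, G8, G9, G10 are pairwise disjoint, so any hitting set needs a separate item for each — at least 4. Hence 4 is optimal.

4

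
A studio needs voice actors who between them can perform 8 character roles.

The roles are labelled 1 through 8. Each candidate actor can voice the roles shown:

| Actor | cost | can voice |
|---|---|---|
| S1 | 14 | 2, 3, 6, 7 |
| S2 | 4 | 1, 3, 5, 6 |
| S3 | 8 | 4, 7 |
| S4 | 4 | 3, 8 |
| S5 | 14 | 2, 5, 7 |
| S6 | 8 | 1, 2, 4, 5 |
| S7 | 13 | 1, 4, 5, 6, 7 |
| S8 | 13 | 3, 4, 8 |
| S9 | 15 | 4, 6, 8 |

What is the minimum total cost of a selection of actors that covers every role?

S2, S3, S4, S6 together cover every role (S2 ∪ S3 ∪ S4 ∪ S6 = {1, 2, 3, 4, 5, 6, 7, 8}); total cost 4 + 8 + 4 + 8 = 24.
No covering selection has total cost below 24.

24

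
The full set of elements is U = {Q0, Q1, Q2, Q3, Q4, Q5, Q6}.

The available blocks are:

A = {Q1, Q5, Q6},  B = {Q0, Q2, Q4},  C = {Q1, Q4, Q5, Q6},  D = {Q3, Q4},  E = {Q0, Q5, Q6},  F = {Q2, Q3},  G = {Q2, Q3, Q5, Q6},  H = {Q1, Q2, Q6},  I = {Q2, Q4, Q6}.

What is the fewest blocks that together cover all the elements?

Take {A, B, G}. Their union is {Q0, Q1, Q2, Q3, Q4, Q5, Q6}, which is all 7 elements.
No 2 of the 9 blocks cover everything (all 36 combinations miss at least one element), so 3 is optimal.

3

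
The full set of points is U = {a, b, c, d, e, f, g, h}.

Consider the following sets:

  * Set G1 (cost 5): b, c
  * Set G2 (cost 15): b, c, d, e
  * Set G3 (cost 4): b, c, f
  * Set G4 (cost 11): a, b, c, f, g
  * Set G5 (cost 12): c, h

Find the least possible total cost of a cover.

38

G2, G4, G5 together cover every point (G2 ∪ G4 ∪ G5 = {a, b, c, d, e, f, g, h}); total cost 15 + 11 + 12 = 38.
The greedy pick G3, G4, G2, G5 costs 42; no covering selection beats 38.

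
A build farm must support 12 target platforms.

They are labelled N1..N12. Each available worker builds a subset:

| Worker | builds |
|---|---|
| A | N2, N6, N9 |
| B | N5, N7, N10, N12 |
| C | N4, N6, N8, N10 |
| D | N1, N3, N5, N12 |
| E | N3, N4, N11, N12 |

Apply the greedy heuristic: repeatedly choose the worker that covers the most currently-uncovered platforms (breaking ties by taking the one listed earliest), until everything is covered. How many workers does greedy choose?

5

Greedy: pick B (covers 4 new) → pick A (covers 3 new) → pick E (covers 3 new) → pick C (covers 1 new) → pick D (covers 1 new). Total picks: 5.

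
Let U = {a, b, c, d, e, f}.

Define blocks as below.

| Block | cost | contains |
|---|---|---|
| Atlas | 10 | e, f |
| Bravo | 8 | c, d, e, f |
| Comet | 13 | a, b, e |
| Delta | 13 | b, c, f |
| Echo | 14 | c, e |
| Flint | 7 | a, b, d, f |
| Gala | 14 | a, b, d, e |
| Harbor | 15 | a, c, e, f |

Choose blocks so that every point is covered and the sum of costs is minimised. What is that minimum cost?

Bravo, Flint together cover every point (Bravo ∪ Flint = {a, b, c, d, e, f}); total cost 8 + 7 = 15.
No covering selection has total cost below 15.

15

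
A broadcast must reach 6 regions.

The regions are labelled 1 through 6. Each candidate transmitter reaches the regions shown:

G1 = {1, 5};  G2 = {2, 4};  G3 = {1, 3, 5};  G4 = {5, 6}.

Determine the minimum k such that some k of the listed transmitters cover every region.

Take {G2, G3, G4}. Their union is {1, 2, 3, 4, 5, 6}, which is all 6 regions.
Only G2 contains 2, so G2 is forced; the remaining 4 regions need at least 2 more transmitters (each remaining transmitter adds at most 3) — so at least 3 transmitters are needed, and 3 is optimal.

3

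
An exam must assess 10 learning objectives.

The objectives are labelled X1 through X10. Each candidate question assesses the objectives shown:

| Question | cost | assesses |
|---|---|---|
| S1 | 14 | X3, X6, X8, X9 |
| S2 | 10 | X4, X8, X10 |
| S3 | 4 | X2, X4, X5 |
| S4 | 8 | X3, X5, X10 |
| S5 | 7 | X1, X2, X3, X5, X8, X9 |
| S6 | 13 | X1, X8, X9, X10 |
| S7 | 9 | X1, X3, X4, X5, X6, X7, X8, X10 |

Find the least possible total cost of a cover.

16

S5, S7 together cover every objective (S5 ∪ S7 = {X1, X2, X3, X4, X5, X6, X7, X8, X9, X10}); total cost 7 + 9 = 16.
No covering selection has total cost below 16.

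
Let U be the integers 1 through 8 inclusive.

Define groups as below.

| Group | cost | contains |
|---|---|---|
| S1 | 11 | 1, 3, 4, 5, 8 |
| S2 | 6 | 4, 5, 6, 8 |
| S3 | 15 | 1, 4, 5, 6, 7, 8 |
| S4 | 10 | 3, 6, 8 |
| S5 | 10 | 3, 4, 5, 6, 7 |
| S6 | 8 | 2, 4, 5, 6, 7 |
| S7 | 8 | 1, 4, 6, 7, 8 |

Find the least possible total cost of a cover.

19

S1, S6 together cover every point (S1 ∪ S6 = {1, 2, 3, 4, 5, 6, 7, 8}); total cost 11 + 8 = 19.
The greedy pick S2, S6, S1 costs 25; no covering selection beats 19.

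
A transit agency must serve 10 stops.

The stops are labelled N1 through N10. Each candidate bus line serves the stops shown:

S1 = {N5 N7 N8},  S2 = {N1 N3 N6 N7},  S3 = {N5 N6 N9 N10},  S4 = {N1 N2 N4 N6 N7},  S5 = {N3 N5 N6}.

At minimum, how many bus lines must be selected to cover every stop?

S1 and S2 and S3 and S4 together: S1 ∪ S2 ∪ S3 ∪ S4 = {N1, N2, N3, N4, N5, N6, N7, N8, N9, N10} — every stop is covered.
No 3 of the 5 bus lines cover everything (all 10 combinations miss at least one stop), so 4 is optimal.

4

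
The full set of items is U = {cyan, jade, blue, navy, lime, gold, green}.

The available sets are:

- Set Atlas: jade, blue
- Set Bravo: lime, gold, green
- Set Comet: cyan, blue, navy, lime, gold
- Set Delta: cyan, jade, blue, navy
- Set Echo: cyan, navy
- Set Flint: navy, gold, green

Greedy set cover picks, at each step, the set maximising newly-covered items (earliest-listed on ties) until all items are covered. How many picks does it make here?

Greedy: pick Comet (covers 5 new) → pick Atlas (covers 1 new) → pick Bravo (covers 1 new). Total picks: 3.
(The true minimum cover uses only 2 sets, so greedy is not optimal here.)

3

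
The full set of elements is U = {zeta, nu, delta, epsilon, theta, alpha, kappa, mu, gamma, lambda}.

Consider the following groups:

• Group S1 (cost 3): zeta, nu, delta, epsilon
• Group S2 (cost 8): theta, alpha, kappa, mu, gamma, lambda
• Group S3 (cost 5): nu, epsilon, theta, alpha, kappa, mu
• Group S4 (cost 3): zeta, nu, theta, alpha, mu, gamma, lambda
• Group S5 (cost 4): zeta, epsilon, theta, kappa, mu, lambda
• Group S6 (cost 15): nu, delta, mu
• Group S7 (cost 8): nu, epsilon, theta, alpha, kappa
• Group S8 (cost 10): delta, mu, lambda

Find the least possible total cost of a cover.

S1, S4, S5 together cover every element (S1 ∪ S4 ∪ S5 = {zeta, nu, delta, epsilon, theta, alpha, kappa, mu, gamma, lambda}); total cost 3 + 3 + 4 = 10.
No covering selection has total cost below 10.

10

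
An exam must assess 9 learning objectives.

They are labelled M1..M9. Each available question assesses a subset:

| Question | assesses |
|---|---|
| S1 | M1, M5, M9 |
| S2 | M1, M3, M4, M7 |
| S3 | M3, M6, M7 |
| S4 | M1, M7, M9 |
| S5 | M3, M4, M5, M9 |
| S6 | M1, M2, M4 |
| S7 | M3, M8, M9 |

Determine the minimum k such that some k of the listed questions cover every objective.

4

S3 and S5 and S6 and S7 together: S3 ∪ S5 ∪ S6 ∪ S7 = {M1, M2, M3, M4, M5, M6, M7, M8, M9} — every objective is covered.
No 3 of the 7 questions cover everything (all 35 combinations miss at least one objective), so 4 is optimal.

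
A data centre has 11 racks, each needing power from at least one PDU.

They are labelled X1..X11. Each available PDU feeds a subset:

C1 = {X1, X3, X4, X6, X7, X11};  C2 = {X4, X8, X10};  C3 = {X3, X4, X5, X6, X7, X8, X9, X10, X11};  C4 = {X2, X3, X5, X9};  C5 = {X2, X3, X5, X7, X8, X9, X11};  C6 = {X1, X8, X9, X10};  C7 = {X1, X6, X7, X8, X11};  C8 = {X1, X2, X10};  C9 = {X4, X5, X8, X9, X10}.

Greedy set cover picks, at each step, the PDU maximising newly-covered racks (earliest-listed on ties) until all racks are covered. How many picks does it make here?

2

Greedy: pick C3 (covers 9 new) → pick C8 (covers 2 new). Total picks: 2.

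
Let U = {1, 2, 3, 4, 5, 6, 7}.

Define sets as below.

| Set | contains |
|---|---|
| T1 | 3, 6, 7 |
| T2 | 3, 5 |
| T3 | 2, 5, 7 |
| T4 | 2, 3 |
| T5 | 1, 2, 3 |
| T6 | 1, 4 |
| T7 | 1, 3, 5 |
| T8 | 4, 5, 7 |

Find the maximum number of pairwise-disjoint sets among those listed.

T5, T8 are pairwise disjoint (T5={1,2,3}; T8={4,5,7}).
Every remaining set overlaps one of these, and no 3 of the listed sets are pairwise disjoint, so 2 is the maximum.

2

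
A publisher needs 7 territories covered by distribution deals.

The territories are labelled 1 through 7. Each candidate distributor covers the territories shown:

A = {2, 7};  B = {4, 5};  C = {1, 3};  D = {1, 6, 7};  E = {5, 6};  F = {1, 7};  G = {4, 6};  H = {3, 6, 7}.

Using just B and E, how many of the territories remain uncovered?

Union of B, E = {4, 5, 6}.
Not covered: 1, 2, 3, 7 — 4 territories.

4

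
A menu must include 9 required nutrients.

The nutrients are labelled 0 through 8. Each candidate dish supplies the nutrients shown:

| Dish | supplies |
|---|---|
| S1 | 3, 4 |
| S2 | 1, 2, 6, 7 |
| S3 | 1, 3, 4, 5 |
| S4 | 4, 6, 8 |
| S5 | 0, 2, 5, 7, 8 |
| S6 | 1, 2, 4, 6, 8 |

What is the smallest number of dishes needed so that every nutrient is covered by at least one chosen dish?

S3 and S4 and S5 together: S3 ∪ S4 ∪ S5 = {0, 1, 2, 3, 4, 5, 6, 7, 8} — every nutrient is covered.
Only S5 contains 0, so S5 is forced; the remaining 4 nutrients need at least 2 more dishes (each remaining dish adds at most 3) — so at least 3 dishes are needed, and 3 is optimal.

3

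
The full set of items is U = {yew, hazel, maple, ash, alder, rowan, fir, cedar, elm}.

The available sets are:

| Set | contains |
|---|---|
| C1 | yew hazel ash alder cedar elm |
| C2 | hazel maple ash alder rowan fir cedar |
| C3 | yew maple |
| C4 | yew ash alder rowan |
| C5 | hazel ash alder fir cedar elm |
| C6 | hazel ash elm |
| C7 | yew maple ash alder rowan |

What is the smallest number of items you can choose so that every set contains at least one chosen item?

H = {yew, hazel} meets every set (each contains at least one member of H), and |H| = 2.
The sets C3, C5 are pairwise disjoint, so any hitting set needs a separate item for each — at least 2. Hence 2 is optimal.

2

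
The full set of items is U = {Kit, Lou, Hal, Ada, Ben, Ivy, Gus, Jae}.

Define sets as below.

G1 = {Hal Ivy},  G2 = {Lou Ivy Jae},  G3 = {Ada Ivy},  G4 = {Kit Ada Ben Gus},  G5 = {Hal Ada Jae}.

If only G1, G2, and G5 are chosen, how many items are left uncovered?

Union of G1, G2, G5 = {Lou, Hal, Ada, Ivy, Jae}.
Not covered: Kit, Ben, Gus — 3 items.

3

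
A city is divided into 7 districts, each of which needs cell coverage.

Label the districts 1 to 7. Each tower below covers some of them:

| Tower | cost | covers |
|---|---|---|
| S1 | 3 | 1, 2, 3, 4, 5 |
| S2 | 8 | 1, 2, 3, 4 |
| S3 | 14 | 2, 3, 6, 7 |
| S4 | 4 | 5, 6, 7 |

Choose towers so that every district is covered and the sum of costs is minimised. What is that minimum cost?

S1, S4 together cover every district (S1 ∪ S4 = {1, 2, 3, 4, 5, 6, 7}); total cost 3 + 4 = 7.
No covering selection has total cost below 7.

7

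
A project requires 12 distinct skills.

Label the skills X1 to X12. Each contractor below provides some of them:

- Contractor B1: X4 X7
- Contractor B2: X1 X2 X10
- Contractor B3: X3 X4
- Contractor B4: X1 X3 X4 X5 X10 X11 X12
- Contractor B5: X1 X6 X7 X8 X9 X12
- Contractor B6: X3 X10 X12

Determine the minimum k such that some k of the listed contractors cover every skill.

B2 and B4 and B5 together: B2 ∪ B4 ∪ B5 = {X1, X2, X3, X4, X5, X6, X7, X8, X9, X10, X11, X12} — every skill is covered.
Only B2 contains X2, so B2 is forced; the remaining 9 skills need at least 2 more contractors (each remaining contractor adds at most 5) — so at least 3 contractors are needed, and 3 is optimal.

3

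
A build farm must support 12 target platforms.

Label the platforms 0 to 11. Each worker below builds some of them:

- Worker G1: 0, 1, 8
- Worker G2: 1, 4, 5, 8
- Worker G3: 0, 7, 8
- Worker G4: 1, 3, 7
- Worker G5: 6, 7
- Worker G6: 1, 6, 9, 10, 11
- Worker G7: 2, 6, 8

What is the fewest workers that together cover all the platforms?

G1 and G2 and G4 and G6 and G7 together: G1 ∪ G2 ∪ G4 ∪ G6 ∪ G7 = {0, 1, 2, 3, 4, 5, 6, 7, 8, 9, 10, 11} — every platform is covered.
No 4 of the 7 workers cover everything (all 35 combinations miss at least one platform), so 5 is optimal.

5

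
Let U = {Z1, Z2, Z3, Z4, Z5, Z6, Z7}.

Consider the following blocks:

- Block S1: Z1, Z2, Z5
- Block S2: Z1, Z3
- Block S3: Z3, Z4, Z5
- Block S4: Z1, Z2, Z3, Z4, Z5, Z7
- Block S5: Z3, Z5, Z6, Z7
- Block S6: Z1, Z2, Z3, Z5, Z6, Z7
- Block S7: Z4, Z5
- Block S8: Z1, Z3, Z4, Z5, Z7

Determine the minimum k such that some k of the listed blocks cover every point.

2

Take {S4, S5}. Their union is {Z1, Z2, Z3, Z4, Z5, Z6, Z7}, which is all 7 points.
No single block has all 7 points (the largest, S4, has 6), so 2 is optimal.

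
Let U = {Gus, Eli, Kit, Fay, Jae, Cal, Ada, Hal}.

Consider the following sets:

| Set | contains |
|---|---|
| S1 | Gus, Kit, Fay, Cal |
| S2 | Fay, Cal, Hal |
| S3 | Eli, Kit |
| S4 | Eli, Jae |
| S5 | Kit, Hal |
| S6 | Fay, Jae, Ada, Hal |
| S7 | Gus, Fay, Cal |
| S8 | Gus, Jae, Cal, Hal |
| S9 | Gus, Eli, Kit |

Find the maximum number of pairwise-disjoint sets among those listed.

3

S4, S5, S7 are pairwise disjoint (S4={Eli,Jae}; S5={Kit,Hal}; S7={Gus,Fay,Cal}).
Every remaining set overlaps one of these, and no 4 of the listed sets are pairwise disjoint, so 3 is the maximum.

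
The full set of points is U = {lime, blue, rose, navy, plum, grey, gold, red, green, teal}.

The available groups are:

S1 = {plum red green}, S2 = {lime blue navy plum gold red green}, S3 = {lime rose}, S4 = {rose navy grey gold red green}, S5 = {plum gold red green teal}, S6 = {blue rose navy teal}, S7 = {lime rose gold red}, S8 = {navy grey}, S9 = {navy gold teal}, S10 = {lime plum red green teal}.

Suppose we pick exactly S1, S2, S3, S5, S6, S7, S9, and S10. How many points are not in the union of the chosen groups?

1

Union of S1, S2, S3, S5, S6, S7, S9, S10 = {lime, blue, rose, navy, plum, gold, red, green, teal}.
Not covered: grey — 1 point.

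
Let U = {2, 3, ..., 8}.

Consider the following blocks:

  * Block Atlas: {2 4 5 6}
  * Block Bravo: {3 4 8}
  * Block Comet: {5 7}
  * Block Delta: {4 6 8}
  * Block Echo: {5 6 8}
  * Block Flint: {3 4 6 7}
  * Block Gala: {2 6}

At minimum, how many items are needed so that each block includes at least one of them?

3

The 3 items {4, 5, 6} hit every block.
The blocks Bravo, Comet, Gala are pairwise disjoint, so any hitting set needs a separate item for each — at least 3. Hence 3 is optimal.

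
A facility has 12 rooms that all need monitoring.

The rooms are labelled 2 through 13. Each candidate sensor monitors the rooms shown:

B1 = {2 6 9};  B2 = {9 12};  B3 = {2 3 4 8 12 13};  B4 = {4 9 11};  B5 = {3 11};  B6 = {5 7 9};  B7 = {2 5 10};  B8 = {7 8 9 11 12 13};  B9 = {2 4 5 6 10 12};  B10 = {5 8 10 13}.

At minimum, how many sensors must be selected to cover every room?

3

B5 and B8 and B9 together: B5 ∪ B8 ∪ B9 = {2, 3, 4, 5, 6, 7, 8, 9, 10, 11, 12, 13} — every room is covered.
No 2 of the 10 sensors cover everything (all 45 combinations miss at least one room), so 3 is optimal.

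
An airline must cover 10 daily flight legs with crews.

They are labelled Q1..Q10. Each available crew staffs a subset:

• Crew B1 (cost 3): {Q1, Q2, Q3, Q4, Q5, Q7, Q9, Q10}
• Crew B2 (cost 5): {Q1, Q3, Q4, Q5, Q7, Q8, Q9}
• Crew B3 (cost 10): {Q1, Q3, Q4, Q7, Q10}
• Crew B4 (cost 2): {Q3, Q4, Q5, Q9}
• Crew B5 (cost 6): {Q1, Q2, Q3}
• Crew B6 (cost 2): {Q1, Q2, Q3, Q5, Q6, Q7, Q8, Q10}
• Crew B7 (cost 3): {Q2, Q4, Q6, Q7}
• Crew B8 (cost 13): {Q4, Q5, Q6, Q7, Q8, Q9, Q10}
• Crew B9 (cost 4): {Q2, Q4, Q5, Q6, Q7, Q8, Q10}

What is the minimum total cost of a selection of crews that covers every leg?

4

B4, B6 together cover every leg (B4 ∪ B6 = {Q1, Q2, Q3, Q4, Q5, Q6, Q7, Q8, Q9, Q10}); total cost 2 + 2 = 4.
No covering selection has total cost below 4.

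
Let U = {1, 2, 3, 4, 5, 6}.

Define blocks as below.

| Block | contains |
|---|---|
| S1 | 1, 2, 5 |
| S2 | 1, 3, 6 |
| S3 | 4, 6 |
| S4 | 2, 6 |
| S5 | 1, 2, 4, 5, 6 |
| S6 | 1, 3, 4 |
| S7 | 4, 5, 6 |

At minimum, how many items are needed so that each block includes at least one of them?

2

The 2 items {1, 6} hit every block.
The blocks S1, S3 are pairwise disjoint, so any hitting set needs a separate item for each — at least 2. Hence 2 is optimal.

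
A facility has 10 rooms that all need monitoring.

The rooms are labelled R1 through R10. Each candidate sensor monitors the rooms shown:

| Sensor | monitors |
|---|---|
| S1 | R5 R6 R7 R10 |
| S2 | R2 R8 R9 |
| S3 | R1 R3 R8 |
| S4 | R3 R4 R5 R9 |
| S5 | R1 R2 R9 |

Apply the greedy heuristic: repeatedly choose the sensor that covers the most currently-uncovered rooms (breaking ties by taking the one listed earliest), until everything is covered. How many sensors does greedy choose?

Greedy: pick S1 (covers 4 new) → pick S2 (covers 3 new) → pick S3 (covers 2 new) → pick S4 (covers 1 new). Total picks: 4.

4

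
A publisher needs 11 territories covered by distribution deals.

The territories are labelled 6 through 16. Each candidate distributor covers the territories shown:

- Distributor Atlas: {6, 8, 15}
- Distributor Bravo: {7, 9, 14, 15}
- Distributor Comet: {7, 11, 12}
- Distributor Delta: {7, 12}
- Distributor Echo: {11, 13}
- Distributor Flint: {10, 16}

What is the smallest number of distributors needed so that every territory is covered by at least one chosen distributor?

5

Take {Atlas, Bravo, Delta, Echo, Flint}. Their union is {6, 7, 8, 9, 10, 11, 12, 13, 14, 15, 16}, which is all 11 territories.
Only Bravo contains 9, so Bravo is forced; the remaining 7 territories need at least 4 more distributors (each remaining distributor adds at most 2) — so at least 5 distributors are needed, and 5 is optimal.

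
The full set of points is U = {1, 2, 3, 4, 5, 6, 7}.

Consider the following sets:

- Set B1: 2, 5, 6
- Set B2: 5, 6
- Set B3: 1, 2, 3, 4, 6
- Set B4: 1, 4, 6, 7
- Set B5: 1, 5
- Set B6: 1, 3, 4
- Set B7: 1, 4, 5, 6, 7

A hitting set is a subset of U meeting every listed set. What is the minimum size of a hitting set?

2

H = {1, 5} meets every set (each contains at least one member of H), and |H| = 2.
The sets B2, B6 are pairwise disjoint, so any hitting set needs a separate point for each — at least 2. Hence 2 is optimal.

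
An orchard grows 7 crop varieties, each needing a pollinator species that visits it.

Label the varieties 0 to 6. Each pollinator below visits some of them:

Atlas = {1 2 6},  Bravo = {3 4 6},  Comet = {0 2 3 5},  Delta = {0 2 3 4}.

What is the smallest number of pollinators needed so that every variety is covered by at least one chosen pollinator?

3

Take {Atlas, Bravo, Comet}. Their union is {0, 1, 2, 3, 4, 5, 6}, which is all 7 varieties.
Only Atlas contains 1, so Atlas is forced; the remaining 4 varieties need at least 2 more pollinators (each remaining pollinator adds at most 3) — so at least 3 pollinators are needed, and 3 is optimal.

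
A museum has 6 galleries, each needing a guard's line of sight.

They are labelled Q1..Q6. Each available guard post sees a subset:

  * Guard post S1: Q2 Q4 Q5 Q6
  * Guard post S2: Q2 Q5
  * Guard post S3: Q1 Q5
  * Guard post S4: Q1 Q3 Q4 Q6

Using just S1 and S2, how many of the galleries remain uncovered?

Union of S1, S2 = {Q2, Q4, Q5, Q6}.
Not covered: Q1, Q3 — 2 galleries.

2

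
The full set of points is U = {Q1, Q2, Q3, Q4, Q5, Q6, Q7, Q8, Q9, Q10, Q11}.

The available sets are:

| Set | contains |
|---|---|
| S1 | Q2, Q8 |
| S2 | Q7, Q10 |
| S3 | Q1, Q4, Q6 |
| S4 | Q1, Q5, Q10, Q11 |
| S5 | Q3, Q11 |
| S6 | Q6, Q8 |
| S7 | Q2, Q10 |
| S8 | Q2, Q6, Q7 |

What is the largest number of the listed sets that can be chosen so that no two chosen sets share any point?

4

S1, S2, S3, S5 are pairwise disjoint (S1={Q2,Q8}; S2={Q7,Q10}; S3={Q1,Q4,Q6}; S5={Q3,Q11}).
Every remaining set overlaps one of these, and no 5 of the listed sets are pairwise disjoint, so 4 is the maximum.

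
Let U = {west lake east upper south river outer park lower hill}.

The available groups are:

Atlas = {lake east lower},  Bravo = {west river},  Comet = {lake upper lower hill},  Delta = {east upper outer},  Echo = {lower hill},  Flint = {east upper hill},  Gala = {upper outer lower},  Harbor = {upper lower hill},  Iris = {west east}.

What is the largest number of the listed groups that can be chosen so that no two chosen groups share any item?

Bravo, Delta, Echo are pairwise disjoint (Bravo={west,river}; Delta={east,upper,outer}; Echo={lower,hill}).
Every remaining group overlaps one of these, and no 4 of the listed groups are pairwise disjoint, so 3 is the maximum.

3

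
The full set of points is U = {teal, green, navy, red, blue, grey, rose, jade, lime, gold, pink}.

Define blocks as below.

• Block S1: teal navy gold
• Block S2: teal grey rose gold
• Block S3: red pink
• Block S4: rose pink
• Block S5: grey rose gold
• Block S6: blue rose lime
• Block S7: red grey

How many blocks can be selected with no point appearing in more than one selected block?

S1, S3, S6 are pairwise disjoint (S1={teal,navy,gold}; S3={red,pink}; S6={blue,rose,lime}).
Every remaining block overlaps one of these, and no 4 of the listed blocks are pairwise disjoint, so 3 is the maximum.

3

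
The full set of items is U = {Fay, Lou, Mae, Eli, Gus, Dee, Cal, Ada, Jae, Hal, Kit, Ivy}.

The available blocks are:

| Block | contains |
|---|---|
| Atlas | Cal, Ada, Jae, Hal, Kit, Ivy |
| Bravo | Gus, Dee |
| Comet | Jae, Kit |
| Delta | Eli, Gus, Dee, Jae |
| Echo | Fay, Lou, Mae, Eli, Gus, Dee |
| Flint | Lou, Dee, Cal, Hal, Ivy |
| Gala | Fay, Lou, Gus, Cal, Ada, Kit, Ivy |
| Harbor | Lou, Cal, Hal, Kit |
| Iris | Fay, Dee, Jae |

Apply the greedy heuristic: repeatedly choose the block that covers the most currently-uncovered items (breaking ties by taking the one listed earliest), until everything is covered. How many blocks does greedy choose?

Greedy: pick Gala (covers 7 new) → pick Delta (covers 3 new) → pick Atlas (covers 1 new) → pick Echo (covers 1 new). Total picks: 4.
(The true minimum cover uses only 2 blocks, so greedy is not optimal here.)

4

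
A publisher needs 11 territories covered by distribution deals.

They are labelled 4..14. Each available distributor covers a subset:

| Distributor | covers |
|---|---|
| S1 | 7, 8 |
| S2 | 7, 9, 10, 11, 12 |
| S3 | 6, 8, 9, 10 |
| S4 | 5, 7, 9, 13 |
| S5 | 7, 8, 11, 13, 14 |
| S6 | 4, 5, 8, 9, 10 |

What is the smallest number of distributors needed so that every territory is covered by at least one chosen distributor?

4

S2 and S3 and S5 and S6 together: S2 ∪ S3 ∪ S5 ∪ S6 = {4, 5, 6, 7, 8, 9, 10, 11, 12, 13, 14} — every territory is covered.
No 3 of the 6 distributors cover everything (all 20 combinations miss at least one territory), so 4 is optimal.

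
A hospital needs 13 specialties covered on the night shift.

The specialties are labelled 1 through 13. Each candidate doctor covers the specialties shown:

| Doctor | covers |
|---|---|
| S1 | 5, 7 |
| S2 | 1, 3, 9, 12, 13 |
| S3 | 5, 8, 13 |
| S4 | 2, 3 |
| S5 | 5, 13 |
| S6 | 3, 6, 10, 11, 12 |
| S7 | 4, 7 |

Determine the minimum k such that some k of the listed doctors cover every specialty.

5

Take {S2, S3, S4, S6, S7}. Their union is {1, 2, 3, 4, 5, 6, 7, 8, 9, 10, 11, 12, 13}, which is all 13 specialties.
No 4 of the 7 doctors cover everything (all 35 combinations miss at least one specialty), so 5 is optimal.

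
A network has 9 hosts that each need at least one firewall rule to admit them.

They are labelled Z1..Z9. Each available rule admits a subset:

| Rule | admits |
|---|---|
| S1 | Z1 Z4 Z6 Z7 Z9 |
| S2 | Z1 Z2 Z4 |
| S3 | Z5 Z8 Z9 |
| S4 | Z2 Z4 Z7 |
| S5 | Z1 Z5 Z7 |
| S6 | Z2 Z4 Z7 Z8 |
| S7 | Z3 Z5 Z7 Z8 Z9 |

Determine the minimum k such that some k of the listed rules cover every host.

Take {S1, S4, S7}. Their union is {Z1, Z2, Z3, Z4, Z5, Z6, Z7, Z8, Z9}, which is all 9 hosts.
Only S7 contains Z3, so S7 is forced; the remaining 4 hosts need at least 2 more rules (each remaining rule adds at most 3) — so at least 3 rules are needed, and 3 is optimal.

3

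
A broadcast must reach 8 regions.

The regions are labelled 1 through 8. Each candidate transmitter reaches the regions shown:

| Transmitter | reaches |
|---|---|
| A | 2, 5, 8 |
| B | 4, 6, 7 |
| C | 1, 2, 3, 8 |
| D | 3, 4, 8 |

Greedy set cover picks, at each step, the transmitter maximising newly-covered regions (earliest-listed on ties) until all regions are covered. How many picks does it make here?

Greedy: pick C (covers 4 new) → pick B (covers 3 new) → pick A (covers 1 new). Total picks: 3.

3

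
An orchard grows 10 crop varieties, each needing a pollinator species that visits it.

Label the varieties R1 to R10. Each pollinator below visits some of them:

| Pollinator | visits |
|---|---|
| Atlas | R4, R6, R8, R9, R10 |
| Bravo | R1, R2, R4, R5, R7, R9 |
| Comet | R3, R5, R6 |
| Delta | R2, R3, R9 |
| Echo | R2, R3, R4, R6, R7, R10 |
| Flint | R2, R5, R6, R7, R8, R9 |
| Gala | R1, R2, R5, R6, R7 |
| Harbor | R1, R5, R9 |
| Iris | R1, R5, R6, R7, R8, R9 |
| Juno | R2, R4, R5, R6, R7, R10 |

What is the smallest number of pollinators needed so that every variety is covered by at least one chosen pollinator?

Echo and Iris together: Echo ∪ Iris = {R1, R2, R3, R4, R5, R6, R7, R8, R9, R10} — every variety is covered.
No single pollinator has all 10 varieties (the largest, Bravo, has 6), so 2 is optimal.

2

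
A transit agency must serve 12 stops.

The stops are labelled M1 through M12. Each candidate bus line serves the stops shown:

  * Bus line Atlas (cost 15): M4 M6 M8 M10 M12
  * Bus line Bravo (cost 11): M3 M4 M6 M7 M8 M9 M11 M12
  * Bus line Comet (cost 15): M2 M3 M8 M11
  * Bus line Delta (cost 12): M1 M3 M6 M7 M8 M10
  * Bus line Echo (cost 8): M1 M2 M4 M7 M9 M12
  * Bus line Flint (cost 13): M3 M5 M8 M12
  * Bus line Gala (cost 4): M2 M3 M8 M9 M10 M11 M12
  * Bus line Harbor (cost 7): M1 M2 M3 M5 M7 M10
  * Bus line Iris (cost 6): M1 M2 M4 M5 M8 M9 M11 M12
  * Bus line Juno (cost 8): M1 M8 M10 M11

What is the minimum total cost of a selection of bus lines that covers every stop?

Delta, Iris together cover every stop (Delta ∪ Iris = {M1, M2, M3, M4, M5, M6, M7, M8, M9, M10, M11, M12}); total cost 12 + 6 = 18.
The greedy pick Gala, Iris, Bravo costs 21; no covering selection beats 18.

18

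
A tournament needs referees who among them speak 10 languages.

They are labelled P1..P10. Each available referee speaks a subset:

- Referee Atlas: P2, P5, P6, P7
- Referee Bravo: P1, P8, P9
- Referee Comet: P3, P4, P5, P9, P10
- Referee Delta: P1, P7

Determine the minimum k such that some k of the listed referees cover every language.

3

Atlas and Bravo and Comet together: Atlas ∪ Bravo ∪ Comet = {P1, P2, P3, P4, P5, P6, P7, P8, P9, P10} — every language is covered.
Only Atlas contains P2, so Atlas is forced; the remaining 6 languages need at least 2 more referees (each remaining referee adds at most 4) — so at least 3 referees are needed, and 3 is optimal.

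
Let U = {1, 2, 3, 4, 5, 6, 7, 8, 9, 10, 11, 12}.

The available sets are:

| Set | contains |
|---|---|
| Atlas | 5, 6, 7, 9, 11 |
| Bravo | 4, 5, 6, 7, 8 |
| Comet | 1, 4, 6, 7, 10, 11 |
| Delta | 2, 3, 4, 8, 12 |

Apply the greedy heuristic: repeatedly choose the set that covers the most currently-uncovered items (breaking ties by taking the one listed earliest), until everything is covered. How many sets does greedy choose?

3

Greedy: pick Comet (covers 6 new) → pick Delta (covers 4 new) → pick Atlas (covers 2 new). Total picks: 3.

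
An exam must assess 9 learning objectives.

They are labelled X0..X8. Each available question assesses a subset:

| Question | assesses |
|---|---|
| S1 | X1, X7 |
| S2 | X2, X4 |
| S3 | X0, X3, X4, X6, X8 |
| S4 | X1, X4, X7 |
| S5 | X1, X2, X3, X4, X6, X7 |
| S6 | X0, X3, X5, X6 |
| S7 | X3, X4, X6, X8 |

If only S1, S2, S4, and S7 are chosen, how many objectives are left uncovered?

2

Union of S1, S2, S4, S7 = {X1, X2, X3, X4, X6, X7, X8}.
Not covered: X0, X5 — 2 objectives.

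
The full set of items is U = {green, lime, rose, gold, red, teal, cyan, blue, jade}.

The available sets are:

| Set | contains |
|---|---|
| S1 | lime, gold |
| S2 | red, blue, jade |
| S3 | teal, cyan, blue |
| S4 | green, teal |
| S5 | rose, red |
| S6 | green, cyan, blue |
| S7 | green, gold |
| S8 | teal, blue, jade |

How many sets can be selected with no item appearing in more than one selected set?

3

S3, S5, S7 are pairwise disjoint (S3={teal,cyan,blue}; S5={rose,red}; S7={green,gold}).
Every remaining set overlaps one of these, and no 4 of the listed sets are pairwise disjoint, so 3 is the maximum.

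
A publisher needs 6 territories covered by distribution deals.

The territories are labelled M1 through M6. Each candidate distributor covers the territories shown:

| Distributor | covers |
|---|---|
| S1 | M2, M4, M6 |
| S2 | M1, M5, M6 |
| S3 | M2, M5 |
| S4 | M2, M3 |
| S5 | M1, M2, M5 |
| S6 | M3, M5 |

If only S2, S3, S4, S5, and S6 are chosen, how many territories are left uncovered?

1

Union of S2, S3, S4, S5, S6 = {M1, M2, M3, M5, M6}.
Not covered: M4 — 1 territory.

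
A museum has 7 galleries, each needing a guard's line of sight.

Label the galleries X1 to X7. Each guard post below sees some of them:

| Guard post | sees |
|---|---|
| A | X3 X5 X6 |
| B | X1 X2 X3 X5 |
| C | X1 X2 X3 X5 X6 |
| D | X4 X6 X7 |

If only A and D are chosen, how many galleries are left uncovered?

2

Union of A, D = {X3, X4, X5, X6, X7}.
Not covered: X1, X2 — 2 galleries.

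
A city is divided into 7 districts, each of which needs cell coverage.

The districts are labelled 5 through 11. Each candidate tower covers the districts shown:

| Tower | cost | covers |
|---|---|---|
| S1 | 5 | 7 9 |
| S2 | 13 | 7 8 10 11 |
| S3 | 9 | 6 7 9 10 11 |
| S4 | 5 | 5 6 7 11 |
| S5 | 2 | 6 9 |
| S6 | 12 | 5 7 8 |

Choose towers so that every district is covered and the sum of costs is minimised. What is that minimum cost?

S2, S4, S5 together cover every district (S2 ∪ S4 ∪ S5 = {5, 6, 7, 8, 9, 10, 11}); total cost 13 + 5 + 2 = 20.
No covering selection has total cost below 20.

20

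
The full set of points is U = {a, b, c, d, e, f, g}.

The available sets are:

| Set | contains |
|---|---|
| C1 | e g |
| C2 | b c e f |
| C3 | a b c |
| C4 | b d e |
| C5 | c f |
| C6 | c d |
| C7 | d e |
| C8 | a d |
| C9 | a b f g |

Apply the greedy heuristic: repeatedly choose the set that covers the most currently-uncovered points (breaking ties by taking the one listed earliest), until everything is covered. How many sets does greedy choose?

Greedy: pick C2 (covers 4 new) → pick C8 (covers 2 new) → pick C1 (covers 1 new). Total picks: 3.

3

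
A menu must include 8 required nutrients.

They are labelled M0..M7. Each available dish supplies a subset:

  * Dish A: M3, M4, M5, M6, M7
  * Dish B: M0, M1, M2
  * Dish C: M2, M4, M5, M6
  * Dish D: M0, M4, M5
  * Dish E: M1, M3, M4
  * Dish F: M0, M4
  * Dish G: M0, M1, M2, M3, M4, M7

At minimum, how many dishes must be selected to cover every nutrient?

Take {C, G}. Their union is {M0, M1, M2, M3, M4, M5, M6, M7}, which is all 8 nutrients.
No single dish has all 8 nutrients (the largest, G, has 6), so 2 is optimal.

2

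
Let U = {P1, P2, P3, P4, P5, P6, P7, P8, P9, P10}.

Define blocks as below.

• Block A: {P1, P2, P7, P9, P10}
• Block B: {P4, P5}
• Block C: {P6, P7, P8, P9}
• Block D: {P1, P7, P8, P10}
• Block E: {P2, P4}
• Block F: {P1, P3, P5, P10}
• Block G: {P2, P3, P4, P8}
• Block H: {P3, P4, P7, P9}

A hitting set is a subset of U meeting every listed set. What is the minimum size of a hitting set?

The 3 items {P1, P4, P6} hit every block.
The blocks C, E, F are pairwise disjoint, so any hitting set needs a separate item for each — at least 3. Hence 3 is optimal.

3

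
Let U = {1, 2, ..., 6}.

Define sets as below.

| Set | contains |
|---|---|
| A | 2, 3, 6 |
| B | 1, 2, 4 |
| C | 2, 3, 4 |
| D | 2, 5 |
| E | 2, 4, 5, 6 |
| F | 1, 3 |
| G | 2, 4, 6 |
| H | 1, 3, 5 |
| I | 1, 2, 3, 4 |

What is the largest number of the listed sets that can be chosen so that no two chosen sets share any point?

D, F are pairwise disjoint (D={2,5}; F={1,3}).
Every remaining set overlaps one of these, and no 3 of the listed sets are pairwise disjoint, so 2 is the maximum.

2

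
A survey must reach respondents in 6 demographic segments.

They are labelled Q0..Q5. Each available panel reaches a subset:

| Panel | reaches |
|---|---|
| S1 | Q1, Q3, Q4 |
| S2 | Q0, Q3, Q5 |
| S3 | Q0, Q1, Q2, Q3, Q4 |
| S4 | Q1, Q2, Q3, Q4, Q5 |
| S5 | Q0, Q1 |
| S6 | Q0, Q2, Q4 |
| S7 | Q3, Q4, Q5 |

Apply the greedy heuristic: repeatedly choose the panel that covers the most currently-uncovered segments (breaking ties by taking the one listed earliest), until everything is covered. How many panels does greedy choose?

Greedy: pick S3 (covers 5 new) → pick S2 (covers 1 new). Total picks: 2.

2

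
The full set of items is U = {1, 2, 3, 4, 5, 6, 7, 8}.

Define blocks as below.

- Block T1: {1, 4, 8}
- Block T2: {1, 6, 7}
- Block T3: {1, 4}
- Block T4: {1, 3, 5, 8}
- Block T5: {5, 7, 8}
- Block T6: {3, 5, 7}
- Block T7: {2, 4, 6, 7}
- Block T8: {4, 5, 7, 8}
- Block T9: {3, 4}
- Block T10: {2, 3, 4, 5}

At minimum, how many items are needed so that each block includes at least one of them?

H = {1, 4, 5} meets every block (each contains at least one member of H), and |H| = 3.
No choice of 2 items meets every block, so 3 is the minimum.

3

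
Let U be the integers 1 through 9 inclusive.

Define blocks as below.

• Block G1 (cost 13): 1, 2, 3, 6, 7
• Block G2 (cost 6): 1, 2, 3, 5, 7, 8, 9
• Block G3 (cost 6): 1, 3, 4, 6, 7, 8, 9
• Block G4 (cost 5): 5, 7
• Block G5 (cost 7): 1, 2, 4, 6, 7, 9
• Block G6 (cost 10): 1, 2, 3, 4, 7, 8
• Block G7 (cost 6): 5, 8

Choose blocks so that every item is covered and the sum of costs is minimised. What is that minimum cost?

G2, G3 together cover every item (G2 ∪ G3 = {1, 2, 3, 4, 5, 6, 7, 8, 9}); total cost 6 + 6 = 12.
No covering selection has total cost below 12.

12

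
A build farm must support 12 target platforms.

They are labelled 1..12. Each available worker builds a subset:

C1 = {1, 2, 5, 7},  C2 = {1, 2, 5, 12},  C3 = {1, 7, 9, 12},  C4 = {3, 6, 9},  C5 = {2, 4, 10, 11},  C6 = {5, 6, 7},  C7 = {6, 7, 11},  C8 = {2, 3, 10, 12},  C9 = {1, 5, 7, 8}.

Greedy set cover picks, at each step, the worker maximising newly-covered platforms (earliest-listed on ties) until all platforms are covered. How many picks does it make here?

5

Greedy: pick C1 (covers 4 new) → pick C4 (covers 3 new) → pick C5 (covers 3 new) → pick C2 (covers 1 new) → pick C9 (covers 1 new). Total picks: 5.
(The true minimum cover uses only 4 workers, so greedy is not optimal here.)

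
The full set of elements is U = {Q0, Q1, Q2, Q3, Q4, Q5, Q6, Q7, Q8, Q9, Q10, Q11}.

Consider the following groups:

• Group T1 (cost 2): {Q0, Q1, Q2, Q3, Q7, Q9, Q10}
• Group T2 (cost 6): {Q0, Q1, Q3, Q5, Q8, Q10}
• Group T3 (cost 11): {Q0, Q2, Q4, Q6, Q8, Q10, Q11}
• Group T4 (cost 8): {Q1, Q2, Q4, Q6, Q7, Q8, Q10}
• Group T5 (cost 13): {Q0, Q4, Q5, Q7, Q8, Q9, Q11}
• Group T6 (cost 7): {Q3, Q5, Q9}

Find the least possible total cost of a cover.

T1, T2, T3 together cover every element (T1 ∪ T2 ∪ T3 = {Q0, Q1, Q2, Q3, Q4, Q5, Q6, Q7, Q8, Q9, Q10, Q11}); total cost 2 + 6 + 11 = 19.
The greedy pick T1, T4, T2, T3 costs 27; no covering selection beats 19.

19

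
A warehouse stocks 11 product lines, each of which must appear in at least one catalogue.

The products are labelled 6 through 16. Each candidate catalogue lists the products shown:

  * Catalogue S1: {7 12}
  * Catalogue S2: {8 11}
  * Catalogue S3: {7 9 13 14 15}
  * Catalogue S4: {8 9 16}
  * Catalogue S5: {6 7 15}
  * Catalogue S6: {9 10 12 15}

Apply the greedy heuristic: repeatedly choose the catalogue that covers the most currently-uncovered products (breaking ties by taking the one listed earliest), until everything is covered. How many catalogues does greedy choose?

5

Greedy: pick S3 (covers 5 new) → pick S2 (covers 2 new) → pick S6 (covers 2 new) → pick S4 (covers 1 new) → pick S5 (covers 1 new). Total picks: 5.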